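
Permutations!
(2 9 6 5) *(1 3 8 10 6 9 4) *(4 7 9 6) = [0, 3, 7, 8, 1, 2, 5, 9, 10, 6, 4] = (1 3 8 10 4)(2 7 9 6 5)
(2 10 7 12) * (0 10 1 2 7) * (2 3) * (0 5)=(0 10 5)(1 3 2)(7 12)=[10, 3, 1, 2, 4, 0, 6, 12, 8, 9, 5, 11, 7]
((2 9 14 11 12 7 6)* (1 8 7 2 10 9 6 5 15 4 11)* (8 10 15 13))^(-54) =((1 10 9 14)(2 6 15 4 11 12)(5 13 8 7))^(-54) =(15)(1 9)(5 8)(7 13)(10 14)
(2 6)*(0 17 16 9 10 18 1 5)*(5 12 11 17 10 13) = (0 10 18 1 12 11 17 16 9 13 5)(2 6) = [10, 12, 6, 3, 4, 0, 2, 7, 8, 13, 18, 17, 11, 5, 14, 15, 9, 16, 1]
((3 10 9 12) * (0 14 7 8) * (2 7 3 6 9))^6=(0 8 7 2 10 3 14)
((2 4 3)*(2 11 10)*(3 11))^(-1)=((2 4 11 10))^(-1)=(2 10 11 4)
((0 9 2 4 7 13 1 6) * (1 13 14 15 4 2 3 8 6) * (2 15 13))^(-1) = (0 6 8 3 9)(2 13 14 7 4 15)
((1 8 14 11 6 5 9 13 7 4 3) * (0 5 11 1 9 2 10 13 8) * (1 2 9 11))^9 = (0 4 14 1 7 8 6 13 9 11 10 5 3 2)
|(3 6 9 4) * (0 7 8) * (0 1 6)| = 8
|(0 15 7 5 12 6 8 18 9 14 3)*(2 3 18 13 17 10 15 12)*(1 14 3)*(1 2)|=|(0 12 6 8 13 17 10 15 7 5 1 14 18 9 3)|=15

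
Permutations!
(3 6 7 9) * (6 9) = (3 9)(6 7) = [0, 1, 2, 9, 4, 5, 7, 6, 8, 3]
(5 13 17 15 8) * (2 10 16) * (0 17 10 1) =(0 17 15 8 5 13 10 16 2 1) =[17, 0, 1, 3, 4, 13, 6, 7, 5, 9, 16, 11, 12, 10, 14, 8, 2, 15]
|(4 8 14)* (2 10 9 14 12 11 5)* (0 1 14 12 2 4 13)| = 8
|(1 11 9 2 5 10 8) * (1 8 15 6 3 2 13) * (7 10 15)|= |(1 11 9 13)(2 5 15 6 3)(7 10)|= 20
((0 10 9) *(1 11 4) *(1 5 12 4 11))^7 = (0 10 9)(4 5 12)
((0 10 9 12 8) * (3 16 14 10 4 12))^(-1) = ((0 4 12 8)(3 16 14 10 9))^(-1) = (0 8 12 4)(3 9 10 14 16)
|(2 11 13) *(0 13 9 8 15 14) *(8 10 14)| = |(0 13 2 11 9 10 14)(8 15)| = 14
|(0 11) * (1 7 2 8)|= |(0 11)(1 7 2 8)|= 4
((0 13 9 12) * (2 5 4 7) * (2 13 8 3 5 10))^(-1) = ((0 8 3 5 4 7 13 9 12)(2 10))^(-1) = (0 12 9 13 7 4 5 3 8)(2 10)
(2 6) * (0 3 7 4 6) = (0 3 7 4 6 2) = [3, 1, 0, 7, 6, 5, 2, 4]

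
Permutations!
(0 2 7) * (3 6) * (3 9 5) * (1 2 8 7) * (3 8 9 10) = [9, 2, 1, 6, 4, 8, 10, 0, 7, 5, 3] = (0 9 5 8 7)(1 2)(3 6 10)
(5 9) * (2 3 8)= (2 3 8)(5 9)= [0, 1, 3, 8, 4, 9, 6, 7, 2, 5]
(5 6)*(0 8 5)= (0 8 5 6)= [8, 1, 2, 3, 4, 6, 0, 7, 5]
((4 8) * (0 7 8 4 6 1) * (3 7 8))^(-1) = (0 1 6 8)(3 7)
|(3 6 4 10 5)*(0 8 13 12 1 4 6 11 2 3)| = 24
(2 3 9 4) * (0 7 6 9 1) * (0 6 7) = (1 6 9 4 2 3) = [0, 6, 3, 1, 2, 5, 9, 7, 8, 4]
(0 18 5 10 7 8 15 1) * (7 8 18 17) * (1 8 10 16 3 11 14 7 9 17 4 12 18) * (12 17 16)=(0 4 17 9 16 3 11 14 7 1)(5 12 18)(8 15)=[4, 0, 2, 11, 17, 12, 6, 1, 15, 16, 10, 14, 18, 13, 7, 8, 3, 9, 5]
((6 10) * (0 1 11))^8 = ((0 1 11)(6 10))^8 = (0 11 1)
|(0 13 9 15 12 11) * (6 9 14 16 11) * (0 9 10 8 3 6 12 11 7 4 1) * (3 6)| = 21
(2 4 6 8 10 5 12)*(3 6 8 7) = (2 4 8 10 5 12)(3 6 7) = [0, 1, 4, 6, 8, 12, 7, 3, 10, 9, 5, 11, 2]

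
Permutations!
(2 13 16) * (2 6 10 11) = [0, 1, 13, 3, 4, 5, 10, 7, 8, 9, 11, 2, 12, 16, 14, 15, 6] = (2 13 16 6 10 11)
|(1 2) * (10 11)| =2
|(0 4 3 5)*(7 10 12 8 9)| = 20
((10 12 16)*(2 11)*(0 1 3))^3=(16)(2 11)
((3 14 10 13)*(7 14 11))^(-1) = (3 13 10 14 7 11)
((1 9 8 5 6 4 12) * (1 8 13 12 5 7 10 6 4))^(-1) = ((1 9 13 12 8 7 10 6)(4 5))^(-1) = (1 6 10 7 8 12 13 9)(4 5)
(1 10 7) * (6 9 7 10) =(10)(1 6 9 7) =[0, 6, 2, 3, 4, 5, 9, 1, 8, 7, 10]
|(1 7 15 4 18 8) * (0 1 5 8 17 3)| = 8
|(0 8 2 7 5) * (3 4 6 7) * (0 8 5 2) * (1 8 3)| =|(0 5 3 4 6 7 2 1 8)| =9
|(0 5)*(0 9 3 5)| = |(3 5 9)| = 3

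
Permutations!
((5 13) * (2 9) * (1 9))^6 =((1 9 2)(5 13))^6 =(13)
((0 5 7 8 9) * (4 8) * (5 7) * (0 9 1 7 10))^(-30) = (10)(1 4)(7 8)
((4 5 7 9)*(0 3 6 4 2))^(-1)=(0 2 9 7 5 4 6 3)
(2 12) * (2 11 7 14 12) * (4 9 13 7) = (4 9 13 7 14 12 11) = [0, 1, 2, 3, 9, 5, 6, 14, 8, 13, 10, 4, 11, 7, 12]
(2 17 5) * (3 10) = [0, 1, 17, 10, 4, 2, 6, 7, 8, 9, 3, 11, 12, 13, 14, 15, 16, 5] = (2 17 5)(3 10)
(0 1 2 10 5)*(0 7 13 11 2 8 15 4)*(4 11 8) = (0 1 4)(2 10 5 7 13 8 15 11) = [1, 4, 10, 3, 0, 7, 6, 13, 15, 9, 5, 2, 12, 8, 14, 11]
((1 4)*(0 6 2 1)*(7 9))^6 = (9)(0 6 2 1 4)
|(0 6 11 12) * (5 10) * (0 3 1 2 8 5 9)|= |(0 6 11 12 3 1 2 8 5 10 9)|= 11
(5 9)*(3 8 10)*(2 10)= (2 10 3 8)(5 9)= [0, 1, 10, 8, 4, 9, 6, 7, 2, 5, 3]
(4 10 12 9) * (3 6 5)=(3 6 5)(4 10 12 9)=[0, 1, 2, 6, 10, 3, 5, 7, 8, 4, 12, 11, 9]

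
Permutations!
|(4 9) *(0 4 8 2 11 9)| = 4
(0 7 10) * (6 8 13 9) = (0 7 10)(6 8 13 9) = [7, 1, 2, 3, 4, 5, 8, 10, 13, 6, 0, 11, 12, 9]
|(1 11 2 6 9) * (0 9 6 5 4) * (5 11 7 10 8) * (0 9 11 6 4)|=|(0 11 2 6 4 9 1 7 10 8 5)|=11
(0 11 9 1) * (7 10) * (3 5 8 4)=[11, 0, 2, 5, 3, 8, 6, 10, 4, 1, 7, 9]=(0 11 9 1)(3 5 8 4)(7 10)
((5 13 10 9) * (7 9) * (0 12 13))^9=((0 12 13 10 7 9 5))^9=(0 13 7 5 12 10 9)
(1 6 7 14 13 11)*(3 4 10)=[0, 6, 2, 4, 10, 5, 7, 14, 8, 9, 3, 1, 12, 11, 13]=(1 6 7 14 13 11)(3 4 10)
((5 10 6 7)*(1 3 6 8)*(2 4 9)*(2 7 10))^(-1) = (1 8 10 6 3)(2 5 7 9 4)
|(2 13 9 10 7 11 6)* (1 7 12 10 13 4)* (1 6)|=6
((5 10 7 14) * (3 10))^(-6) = (3 5 14 7 10)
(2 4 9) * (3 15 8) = (2 4 9)(3 15 8) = [0, 1, 4, 15, 9, 5, 6, 7, 3, 2, 10, 11, 12, 13, 14, 8]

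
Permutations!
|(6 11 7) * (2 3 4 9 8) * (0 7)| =|(0 7 6 11)(2 3 4 9 8)| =20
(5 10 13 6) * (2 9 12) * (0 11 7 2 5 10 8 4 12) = (0 11 7 2 9)(4 12 5 8)(6 10 13) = [11, 1, 9, 3, 12, 8, 10, 2, 4, 0, 13, 7, 5, 6]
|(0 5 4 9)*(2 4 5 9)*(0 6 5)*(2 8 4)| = |(0 9 6 5)(4 8)| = 4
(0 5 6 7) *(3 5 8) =(0 8 3 5 6 7) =[8, 1, 2, 5, 4, 6, 7, 0, 3]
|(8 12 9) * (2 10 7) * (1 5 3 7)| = 6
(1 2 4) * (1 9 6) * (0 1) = [1, 2, 4, 3, 9, 5, 0, 7, 8, 6] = (0 1 2 4 9 6)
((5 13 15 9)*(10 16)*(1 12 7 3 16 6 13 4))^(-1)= ((1 12 7 3 16 10 6 13 15 9 5 4))^(-1)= (1 4 5 9 15 13 6 10 16 3 7 12)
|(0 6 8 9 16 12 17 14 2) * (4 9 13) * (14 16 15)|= 9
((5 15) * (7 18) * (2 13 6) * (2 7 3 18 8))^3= (2 7 13 8 6)(3 18)(5 15)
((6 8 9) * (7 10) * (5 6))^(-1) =((5 6 8 9)(7 10))^(-1) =(5 9 8 6)(7 10)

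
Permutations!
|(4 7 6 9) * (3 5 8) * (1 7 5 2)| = 9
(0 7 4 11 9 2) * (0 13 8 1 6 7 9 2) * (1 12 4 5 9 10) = (0 10 1 6 7 5 9)(2 13 8 12 4 11) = [10, 6, 13, 3, 11, 9, 7, 5, 12, 0, 1, 2, 4, 8]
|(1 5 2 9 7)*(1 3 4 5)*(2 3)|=3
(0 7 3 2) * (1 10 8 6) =(0 7 3 2)(1 10 8 6) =[7, 10, 0, 2, 4, 5, 1, 3, 6, 9, 8]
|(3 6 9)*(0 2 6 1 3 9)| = 6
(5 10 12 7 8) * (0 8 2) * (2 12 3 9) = (0 8 5 10 3 9 2)(7 12) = [8, 1, 0, 9, 4, 10, 6, 12, 5, 2, 3, 11, 7]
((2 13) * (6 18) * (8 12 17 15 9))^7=((2 13)(6 18)(8 12 17 15 9))^7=(2 13)(6 18)(8 17 9 12 15)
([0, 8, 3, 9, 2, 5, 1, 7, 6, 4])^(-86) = [0, 8, 9, 4, 3, 5, 1, 7, 6, 2]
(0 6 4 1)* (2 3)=(0 6 4 1)(2 3)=[6, 0, 3, 2, 1, 5, 4]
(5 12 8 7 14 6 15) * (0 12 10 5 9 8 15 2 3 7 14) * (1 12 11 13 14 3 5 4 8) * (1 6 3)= [11, 12, 5, 7, 8, 10, 2, 0, 1, 6, 4, 13, 15, 14, 3, 9]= (0 11 13 14 3 7)(1 12 15 9 6 2 5 10 4 8)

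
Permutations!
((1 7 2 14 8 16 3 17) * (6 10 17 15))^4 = ((1 7 2 14 8 16 3 15 6 10 17))^4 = (1 8 6 7 16 10 2 3 17 14 15)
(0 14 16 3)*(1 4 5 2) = [14, 4, 1, 0, 5, 2, 6, 7, 8, 9, 10, 11, 12, 13, 16, 15, 3] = (0 14 16 3)(1 4 5 2)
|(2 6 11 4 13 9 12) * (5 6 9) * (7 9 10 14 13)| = 11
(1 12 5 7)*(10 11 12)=(1 10 11 12 5 7)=[0, 10, 2, 3, 4, 7, 6, 1, 8, 9, 11, 12, 5]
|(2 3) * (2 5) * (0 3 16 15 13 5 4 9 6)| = |(0 3 4 9 6)(2 16 15 13 5)| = 5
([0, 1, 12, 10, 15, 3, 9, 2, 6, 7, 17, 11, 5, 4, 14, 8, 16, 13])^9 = (2 8 17 12 6 13 5 9 4 3 7 15 10)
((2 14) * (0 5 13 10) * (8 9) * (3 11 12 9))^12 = (14)(3 12 8 11 9) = ((0 5 13 10)(2 14)(3 11 12 9 8))^12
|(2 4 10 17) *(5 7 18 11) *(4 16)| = |(2 16 4 10 17)(5 7 18 11)| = 20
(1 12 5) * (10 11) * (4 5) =(1 12 4 5)(10 11) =[0, 12, 2, 3, 5, 1, 6, 7, 8, 9, 11, 10, 4]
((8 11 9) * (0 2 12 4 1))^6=((0 2 12 4 1)(8 11 9))^6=(0 2 12 4 1)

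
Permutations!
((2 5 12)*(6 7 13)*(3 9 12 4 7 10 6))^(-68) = ((2 5 4 7 13 3 9 12)(6 10))^(-68) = (2 13)(3 5)(4 9)(7 12)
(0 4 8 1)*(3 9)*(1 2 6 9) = (0 4 8 2 6 9 3 1) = [4, 0, 6, 1, 8, 5, 9, 7, 2, 3]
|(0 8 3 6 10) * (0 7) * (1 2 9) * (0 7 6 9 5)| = 14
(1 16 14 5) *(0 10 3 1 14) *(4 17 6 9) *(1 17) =(0 10 3 17 6 9 4 1 16)(5 14) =[10, 16, 2, 17, 1, 14, 9, 7, 8, 4, 3, 11, 12, 13, 5, 15, 0, 6]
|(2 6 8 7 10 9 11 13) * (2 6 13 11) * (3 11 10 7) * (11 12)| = 9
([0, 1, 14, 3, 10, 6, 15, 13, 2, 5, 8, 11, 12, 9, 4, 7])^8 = (2 10 14 8 4)(5 15 13)(6 7 9)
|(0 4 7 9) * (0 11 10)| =|(0 4 7 9 11 10)| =6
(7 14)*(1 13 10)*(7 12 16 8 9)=(1 13 10)(7 14 12 16 8 9)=[0, 13, 2, 3, 4, 5, 6, 14, 9, 7, 1, 11, 16, 10, 12, 15, 8]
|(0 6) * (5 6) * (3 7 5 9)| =6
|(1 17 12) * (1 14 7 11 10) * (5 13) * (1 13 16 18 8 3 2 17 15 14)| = 15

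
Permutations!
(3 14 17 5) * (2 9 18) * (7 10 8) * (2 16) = (2 9 18 16)(3 14 17 5)(7 10 8) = [0, 1, 9, 14, 4, 3, 6, 10, 7, 18, 8, 11, 12, 13, 17, 15, 2, 5, 16]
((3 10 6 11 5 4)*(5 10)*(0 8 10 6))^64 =(11)(0 8 10)(3 5 4)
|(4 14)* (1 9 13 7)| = 4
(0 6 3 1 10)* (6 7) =(0 7 6 3 1 10) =[7, 10, 2, 1, 4, 5, 3, 6, 8, 9, 0]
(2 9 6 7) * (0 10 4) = (0 10 4)(2 9 6 7) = [10, 1, 9, 3, 0, 5, 7, 2, 8, 6, 4]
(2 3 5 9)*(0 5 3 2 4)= (0 5 9 4)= [5, 1, 2, 3, 0, 9, 6, 7, 8, 4]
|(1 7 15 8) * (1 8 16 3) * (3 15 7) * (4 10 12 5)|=|(1 3)(4 10 12 5)(15 16)|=4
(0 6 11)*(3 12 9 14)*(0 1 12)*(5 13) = (0 6 11 1 12 9 14 3)(5 13) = [6, 12, 2, 0, 4, 13, 11, 7, 8, 14, 10, 1, 9, 5, 3]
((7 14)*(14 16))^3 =((7 16 14))^3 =(16)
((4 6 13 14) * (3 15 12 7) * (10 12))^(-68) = (3 10 7 15 12)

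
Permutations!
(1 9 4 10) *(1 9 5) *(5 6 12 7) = (1 6 12 7 5)(4 10 9) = [0, 6, 2, 3, 10, 1, 12, 5, 8, 4, 9, 11, 7]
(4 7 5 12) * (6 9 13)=[0, 1, 2, 3, 7, 12, 9, 5, 8, 13, 10, 11, 4, 6]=(4 7 5 12)(6 9 13)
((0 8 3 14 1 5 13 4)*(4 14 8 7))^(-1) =((0 7 4)(1 5 13 14)(3 8))^(-1) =(0 4 7)(1 14 13 5)(3 8)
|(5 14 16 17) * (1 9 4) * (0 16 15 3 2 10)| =9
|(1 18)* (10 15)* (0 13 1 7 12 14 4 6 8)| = 10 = |(0 13 1 18 7 12 14 4 6 8)(10 15)|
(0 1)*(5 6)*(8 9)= (0 1)(5 6)(8 9)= [1, 0, 2, 3, 4, 6, 5, 7, 9, 8]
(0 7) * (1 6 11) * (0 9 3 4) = (0 7 9 3 4)(1 6 11) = [7, 6, 2, 4, 0, 5, 11, 9, 8, 3, 10, 1]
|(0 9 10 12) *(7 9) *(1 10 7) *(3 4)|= 4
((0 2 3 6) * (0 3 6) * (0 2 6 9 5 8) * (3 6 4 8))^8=((0 4 8)(2 9 5 3))^8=(9)(0 8 4)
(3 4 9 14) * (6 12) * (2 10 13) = [0, 1, 10, 4, 9, 5, 12, 7, 8, 14, 13, 11, 6, 2, 3] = (2 10 13)(3 4 9 14)(6 12)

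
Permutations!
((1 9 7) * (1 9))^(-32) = ((7 9))^(-32) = (9)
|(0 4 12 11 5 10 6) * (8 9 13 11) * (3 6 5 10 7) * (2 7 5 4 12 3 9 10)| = 35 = |(0 12 8 10 4 3 6)(2 7 9 13 11)|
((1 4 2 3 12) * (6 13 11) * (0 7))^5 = ((0 7)(1 4 2 3 12)(6 13 11))^5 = (0 7)(6 11 13)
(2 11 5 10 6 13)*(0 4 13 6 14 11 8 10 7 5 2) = [4, 1, 8, 3, 13, 7, 6, 5, 10, 9, 14, 2, 12, 0, 11] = (0 4 13)(2 8 10 14 11)(5 7)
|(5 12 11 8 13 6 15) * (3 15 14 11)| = |(3 15 5 12)(6 14 11 8 13)| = 20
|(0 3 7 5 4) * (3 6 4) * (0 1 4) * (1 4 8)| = 6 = |(0 6)(1 8)(3 7 5)|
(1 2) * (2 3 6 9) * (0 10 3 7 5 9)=(0 10 3 6)(1 7 5 9 2)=[10, 7, 1, 6, 4, 9, 0, 5, 8, 2, 3]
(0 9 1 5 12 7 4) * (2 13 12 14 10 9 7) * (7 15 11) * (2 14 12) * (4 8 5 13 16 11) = (0 15 4)(1 13 2 16 11 7 8 5 12 14 10 9) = [15, 13, 16, 3, 0, 12, 6, 8, 5, 1, 9, 7, 14, 2, 10, 4, 11]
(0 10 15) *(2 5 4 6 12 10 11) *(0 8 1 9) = [11, 9, 5, 3, 6, 4, 12, 7, 1, 0, 15, 2, 10, 13, 14, 8] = (0 11 2 5 4 6 12 10 15 8 1 9)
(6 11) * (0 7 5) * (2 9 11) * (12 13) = (0 7 5)(2 9 11 6)(12 13) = [7, 1, 9, 3, 4, 0, 2, 5, 8, 11, 10, 6, 13, 12]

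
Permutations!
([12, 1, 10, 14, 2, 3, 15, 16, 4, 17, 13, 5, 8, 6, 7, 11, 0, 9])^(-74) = (17)(0 12 8 4 2 10 13 6 15 11 5 3 14 7 16)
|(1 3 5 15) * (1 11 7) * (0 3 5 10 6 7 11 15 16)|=|(0 3 10 6 7 1 5 16)|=8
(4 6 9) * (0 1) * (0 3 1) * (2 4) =[0, 3, 4, 1, 6, 5, 9, 7, 8, 2] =(1 3)(2 4 6 9)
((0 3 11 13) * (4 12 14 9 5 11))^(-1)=(0 13 11 5 9 14 12 4 3)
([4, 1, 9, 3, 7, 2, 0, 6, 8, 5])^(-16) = [0, 1, 5, 3, 4, 9, 6, 7, 8, 2]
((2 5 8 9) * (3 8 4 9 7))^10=(2 4)(3 8 7)(5 9)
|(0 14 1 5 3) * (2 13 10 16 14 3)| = 14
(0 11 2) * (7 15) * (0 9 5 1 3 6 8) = [11, 3, 9, 6, 4, 1, 8, 15, 0, 5, 10, 2, 12, 13, 14, 7] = (0 11 2 9 5 1 3 6 8)(7 15)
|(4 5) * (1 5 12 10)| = |(1 5 4 12 10)| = 5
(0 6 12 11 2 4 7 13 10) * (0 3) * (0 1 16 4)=(0 6 12 11 2)(1 16 4 7 13 10 3)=[6, 16, 0, 1, 7, 5, 12, 13, 8, 9, 3, 2, 11, 10, 14, 15, 4]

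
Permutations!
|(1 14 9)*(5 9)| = 4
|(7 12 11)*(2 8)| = 6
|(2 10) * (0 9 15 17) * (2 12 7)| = 4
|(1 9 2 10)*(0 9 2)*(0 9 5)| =6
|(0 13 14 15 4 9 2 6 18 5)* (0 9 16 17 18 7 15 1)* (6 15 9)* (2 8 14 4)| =26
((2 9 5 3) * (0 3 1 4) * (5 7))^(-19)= ((0 3 2 9 7 5 1 4))^(-19)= (0 5 2 4 7 3 1 9)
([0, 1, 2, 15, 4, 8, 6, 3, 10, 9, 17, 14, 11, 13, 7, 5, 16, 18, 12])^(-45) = (3 7 14 11 12 18 17 10 8 5 15)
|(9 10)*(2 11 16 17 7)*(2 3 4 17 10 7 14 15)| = 11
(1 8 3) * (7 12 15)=(1 8 3)(7 12 15)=[0, 8, 2, 1, 4, 5, 6, 12, 3, 9, 10, 11, 15, 13, 14, 7]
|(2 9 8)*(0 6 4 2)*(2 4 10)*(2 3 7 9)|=7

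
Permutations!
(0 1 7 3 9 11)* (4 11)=(0 1 7 3 9 4 11)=[1, 7, 2, 9, 11, 5, 6, 3, 8, 4, 10, 0]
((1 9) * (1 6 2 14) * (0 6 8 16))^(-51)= ((0 6 2 14 1 9 8 16))^(-51)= (0 9 2 16 1 6 8 14)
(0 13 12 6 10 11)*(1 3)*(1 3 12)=[13, 12, 2, 3, 4, 5, 10, 7, 8, 9, 11, 0, 6, 1]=(0 13 1 12 6 10 11)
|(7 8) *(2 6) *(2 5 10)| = 4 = |(2 6 5 10)(7 8)|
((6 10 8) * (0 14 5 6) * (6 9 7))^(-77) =(0 9 10 14 7 8 5 6)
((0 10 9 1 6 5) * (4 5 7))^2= (0 9 6 4)(1 7 5 10)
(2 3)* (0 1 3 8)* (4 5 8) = (0 1 3 2 4 5 8) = [1, 3, 4, 2, 5, 8, 6, 7, 0]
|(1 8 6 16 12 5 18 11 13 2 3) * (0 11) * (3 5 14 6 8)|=|(0 11 13 2 5 18)(1 3)(6 16 12 14)|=12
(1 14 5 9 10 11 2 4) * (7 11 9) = (1 14 5 7 11 2 4)(9 10) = [0, 14, 4, 3, 1, 7, 6, 11, 8, 10, 9, 2, 12, 13, 5]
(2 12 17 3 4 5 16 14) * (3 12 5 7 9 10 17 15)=(2 5 16 14)(3 4 7 9 10 17 12 15)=[0, 1, 5, 4, 7, 16, 6, 9, 8, 10, 17, 11, 15, 13, 2, 3, 14, 12]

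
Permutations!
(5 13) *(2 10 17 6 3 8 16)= [0, 1, 10, 8, 4, 13, 3, 7, 16, 9, 17, 11, 12, 5, 14, 15, 2, 6]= (2 10 17 6 3 8 16)(5 13)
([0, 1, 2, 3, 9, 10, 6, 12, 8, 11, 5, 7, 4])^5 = [0, 1, 2, 3, 4, 10, 6, 7, 8, 9, 5, 11, 12]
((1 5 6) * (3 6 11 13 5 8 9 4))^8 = (1 9 3)(4 6 8)(5 13 11) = ((1 8 9 4 3 6)(5 11 13))^8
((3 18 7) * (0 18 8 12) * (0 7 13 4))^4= ((0 18 13 4)(3 8 12 7))^4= (18)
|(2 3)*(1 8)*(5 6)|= 2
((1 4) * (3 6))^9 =(1 4)(3 6)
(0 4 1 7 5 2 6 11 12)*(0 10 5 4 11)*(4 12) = [11, 7, 6, 3, 1, 2, 0, 12, 8, 9, 5, 4, 10] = (0 11 4 1 7 12 10 5 2 6)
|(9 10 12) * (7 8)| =|(7 8)(9 10 12)| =6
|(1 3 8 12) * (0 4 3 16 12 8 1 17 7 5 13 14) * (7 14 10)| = |(0 4 3 1 16 12 17 14)(5 13 10 7)| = 8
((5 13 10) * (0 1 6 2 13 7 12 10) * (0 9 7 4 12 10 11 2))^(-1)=((0 1 6)(2 13 9 7 10 5 4 12 11))^(-1)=(0 6 1)(2 11 12 4 5 10 7 9 13)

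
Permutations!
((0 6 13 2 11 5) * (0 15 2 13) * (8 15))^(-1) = ((0 6)(2 11 5 8 15))^(-1) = (0 6)(2 15 8 5 11)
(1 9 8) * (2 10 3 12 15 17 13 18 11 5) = (1 9 8)(2 10 3 12 15 17 13 18 11 5) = [0, 9, 10, 12, 4, 2, 6, 7, 1, 8, 3, 5, 15, 18, 14, 17, 16, 13, 11]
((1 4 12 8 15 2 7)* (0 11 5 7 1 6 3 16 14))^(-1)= (0 14 16 3 6 7 5 11)(1 2 15 8 12 4)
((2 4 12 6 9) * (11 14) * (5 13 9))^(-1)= (2 9 13 5 6 12 4)(11 14)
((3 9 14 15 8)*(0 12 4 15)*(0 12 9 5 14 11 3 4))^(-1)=(0 12 14 5 3 11 9)(4 8 15)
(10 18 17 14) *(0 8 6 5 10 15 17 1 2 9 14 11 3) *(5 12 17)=(0 8 6 12 17 11 3)(1 2 9 14 15 5 10 18)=[8, 2, 9, 0, 4, 10, 12, 7, 6, 14, 18, 3, 17, 13, 15, 5, 16, 11, 1]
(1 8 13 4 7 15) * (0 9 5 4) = (0 9 5 4 7 15 1 8 13) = [9, 8, 2, 3, 7, 4, 6, 15, 13, 5, 10, 11, 12, 0, 14, 1]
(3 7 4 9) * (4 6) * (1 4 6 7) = [0, 4, 2, 1, 9, 5, 6, 7, 8, 3] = (1 4 9 3)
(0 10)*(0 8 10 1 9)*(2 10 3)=(0 1 9)(2 10 8 3)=[1, 9, 10, 2, 4, 5, 6, 7, 3, 0, 8]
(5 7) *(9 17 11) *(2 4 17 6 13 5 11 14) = (2 4 17 14)(5 7 11 9 6 13) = [0, 1, 4, 3, 17, 7, 13, 11, 8, 6, 10, 9, 12, 5, 2, 15, 16, 14]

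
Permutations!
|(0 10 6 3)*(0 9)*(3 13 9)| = |(0 10 6 13 9)| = 5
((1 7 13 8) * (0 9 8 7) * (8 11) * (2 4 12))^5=((0 9 11 8 1)(2 4 12)(7 13))^5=(2 12 4)(7 13)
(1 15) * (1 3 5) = (1 15 3 5) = [0, 15, 2, 5, 4, 1, 6, 7, 8, 9, 10, 11, 12, 13, 14, 3]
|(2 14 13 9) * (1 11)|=4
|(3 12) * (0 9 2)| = 6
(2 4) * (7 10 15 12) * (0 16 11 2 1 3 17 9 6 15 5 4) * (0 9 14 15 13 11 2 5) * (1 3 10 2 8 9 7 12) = [16, 10, 7, 17, 3, 4, 13, 2, 9, 6, 0, 5, 12, 11, 15, 1, 8, 14] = (0 16 8 9 6 13 11 5 4 3 17 14 15 1 10)(2 7)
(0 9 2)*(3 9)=(0 3 9 2)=[3, 1, 0, 9, 4, 5, 6, 7, 8, 2]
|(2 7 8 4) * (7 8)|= |(2 8 4)|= 3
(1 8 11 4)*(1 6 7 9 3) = (1 8 11 4 6 7 9 3) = [0, 8, 2, 1, 6, 5, 7, 9, 11, 3, 10, 4]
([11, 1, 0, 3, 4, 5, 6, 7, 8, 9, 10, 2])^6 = (11)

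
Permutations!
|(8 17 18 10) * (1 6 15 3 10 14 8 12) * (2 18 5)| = 6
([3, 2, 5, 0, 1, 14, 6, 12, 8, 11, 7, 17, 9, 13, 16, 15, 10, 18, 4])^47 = [3, 9, 11, 0, 12, 17, 6, 2, 8, 14, 1, 16, 5, 13, 18, 15, 4, 10, 7]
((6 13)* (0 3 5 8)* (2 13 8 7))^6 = (0 6 2 5)(3 8 13 7)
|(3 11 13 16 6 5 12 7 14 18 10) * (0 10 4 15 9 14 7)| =45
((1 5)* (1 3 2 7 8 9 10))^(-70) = (1 3 7 9)(2 8 10 5)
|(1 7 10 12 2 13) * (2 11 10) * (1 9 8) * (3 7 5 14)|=|(1 5 14 3 7 2 13 9 8)(10 12 11)|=9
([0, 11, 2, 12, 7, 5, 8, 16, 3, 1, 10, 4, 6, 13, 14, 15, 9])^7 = (1 11 4 7 16 9)(3 8 6 12)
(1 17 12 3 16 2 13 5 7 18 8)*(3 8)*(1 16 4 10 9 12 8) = (1 17 8 16 2 13 5 7 18 3 4 10 9 12) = [0, 17, 13, 4, 10, 7, 6, 18, 16, 12, 9, 11, 1, 5, 14, 15, 2, 8, 3]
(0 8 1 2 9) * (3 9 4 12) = (0 8 1 2 4 12 3 9) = [8, 2, 4, 9, 12, 5, 6, 7, 1, 0, 10, 11, 3]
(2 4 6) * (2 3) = (2 4 6 3) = [0, 1, 4, 2, 6, 5, 3]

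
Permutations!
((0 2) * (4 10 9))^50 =((0 2)(4 10 9))^50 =(4 9 10)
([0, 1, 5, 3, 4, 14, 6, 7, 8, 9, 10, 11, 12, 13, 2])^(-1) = (2 14 5)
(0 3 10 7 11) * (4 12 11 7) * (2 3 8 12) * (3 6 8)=[3, 1, 6, 10, 2, 5, 8, 7, 12, 9, 4, 0, 11]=(0 3 10 4 2 6 8 12 11)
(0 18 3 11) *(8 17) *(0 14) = (0 18 3 11 14)(8 17) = [18, 1, 2, 11, 4, 5, 6, 7, 17, 9, 10, 14, 12, 13, 0, 15, 16, 8, 3]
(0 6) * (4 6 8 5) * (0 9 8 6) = [6, 1, 2, 3, 0, 4, 9, 7, 5, 8] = (0 6 9 8 5 4)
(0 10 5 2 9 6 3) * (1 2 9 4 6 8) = (0 10 5 9 8 1 2 4 6 3) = [10, 2, 4, 0, 6, 9, 3, 7, 1, 8, 5]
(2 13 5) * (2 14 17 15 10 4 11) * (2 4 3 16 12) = (2 13 5 14 17 15 10 3 16 12)(4 11) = [0, 1, 13, 16, 11, 14, 6, 7, 8, 9, 3, 4, 2, 5, 17, 10, 12, 15]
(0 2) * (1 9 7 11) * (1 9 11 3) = [2, 11, 0, 1, 4, 5, 6, 3, 8, 7, 10, 9] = (0 2)(1 11 9 7 3)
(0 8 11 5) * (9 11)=(0 8 9 11 5)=[8, 1, 2, 3, 4, 0, 6, 7, 9, 11, 10, 5]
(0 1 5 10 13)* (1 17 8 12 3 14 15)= [17, 5, 2, 14, 4, 10, 6, 7, 12, 9, 13, 11, 3, 0, 15, 1, 16, 8]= (0 17 8 12 3 14 15 1 5 10 13)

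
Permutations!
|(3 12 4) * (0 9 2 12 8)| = |(0 9 2 12 4 3 8)| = 7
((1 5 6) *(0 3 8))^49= (0 3 8)(1 5 6)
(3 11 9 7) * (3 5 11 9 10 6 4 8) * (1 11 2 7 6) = (1 11 10)(2 7 5)(3 9 6 4 8) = [0, 11, 7, 9, 8, 2, 4, 5, 3, 6, 1, 10]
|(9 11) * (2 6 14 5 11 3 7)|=|(2 6 14 5 11 9 3 7)|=8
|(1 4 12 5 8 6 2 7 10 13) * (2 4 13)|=|(1 13)(2 7 10)(4 12 5 8 6)|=30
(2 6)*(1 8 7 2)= (1 8 7 2 6)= [0, 8, 6, 3, 4, 5, 1, 2, 7]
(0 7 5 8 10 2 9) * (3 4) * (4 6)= (0 7 5 8 10 2 9)(3 6 4)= [7, 1, 9, 6, 3, 8, 4, 5, 10, 0, 2]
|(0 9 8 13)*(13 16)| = |(0 9 8 16 13)| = 5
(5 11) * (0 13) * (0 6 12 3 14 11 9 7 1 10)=(0 13 6 12 3 14 11 5 9 7 1 10)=[13, 10, 2, 14, 4, 9, 12, 1, 8, 7, 0, 5, 3, 6, 11]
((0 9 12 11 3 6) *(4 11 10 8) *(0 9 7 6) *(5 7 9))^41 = (0 9 12 10 8 4 11 3)(5 6 7)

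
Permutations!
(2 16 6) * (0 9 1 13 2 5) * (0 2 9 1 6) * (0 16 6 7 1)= [0, 13, 6, 3, 4, 2, 5, 1, 8, 7, 10, 11, 12, 9, 14, 15, 16]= (16)(1 13 9 7)(2 6 5)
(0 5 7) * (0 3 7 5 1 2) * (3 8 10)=(0 1 2)(3 7 8 10)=[1, 2, 0, 7, 4, 5, 6, 8, 10, 9, 3]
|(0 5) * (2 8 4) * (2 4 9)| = |(0 5)(2 8 9)| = 6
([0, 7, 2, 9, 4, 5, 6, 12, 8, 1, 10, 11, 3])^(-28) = [0, 12, 2, 1, 4, 5, 6, 3, 8, 7, 10, 11, 9]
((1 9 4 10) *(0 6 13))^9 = ((0 6 13)(1 9 4 10))^9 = (13)(1 9 4 10)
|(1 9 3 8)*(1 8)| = |(1 9 3)| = 3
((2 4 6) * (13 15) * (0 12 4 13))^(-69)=(0 12 4 6 2 13 15)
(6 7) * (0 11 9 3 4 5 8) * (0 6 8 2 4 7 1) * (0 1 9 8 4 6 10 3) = (0 11 8 10 3 7 4 5 2 6 9) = [11, 1, 6, 7, 5, 2, 9, 4, 10, 0, 3, 8]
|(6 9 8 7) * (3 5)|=|(3 5)(6 9 8 7)|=4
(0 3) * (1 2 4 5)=[3, 2, 4, 0, 5, 1]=(0 3)(1 2 4 5)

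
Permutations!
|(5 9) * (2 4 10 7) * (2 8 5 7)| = |(2 4 10)(5 9 7 8)| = 12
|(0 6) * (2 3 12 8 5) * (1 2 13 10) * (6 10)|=10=|(0 10 1 2 3 12 8 5 13 6)|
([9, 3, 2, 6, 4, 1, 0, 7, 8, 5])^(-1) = (0 6 3 1 5 9)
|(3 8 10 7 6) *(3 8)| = |(6 8 10 7)| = 4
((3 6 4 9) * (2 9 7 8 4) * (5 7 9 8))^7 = ((2 8 4 9 3 6)(5 7))^7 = (2 8 4 9 3 6)(5 7)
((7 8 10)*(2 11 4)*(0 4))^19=(0 11 2 4)(7 8 10)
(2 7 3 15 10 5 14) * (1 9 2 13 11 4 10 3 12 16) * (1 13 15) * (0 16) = (0 16 13 11 4 10 5 14 15 3 1 9 2 7 12) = [16, 9, 7, 1, 10, 14, 6, 12, 8, 2, 5, 4, 0, 11, 15, 3, 13]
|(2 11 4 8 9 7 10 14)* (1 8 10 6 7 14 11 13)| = 6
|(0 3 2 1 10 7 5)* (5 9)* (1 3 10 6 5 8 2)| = 10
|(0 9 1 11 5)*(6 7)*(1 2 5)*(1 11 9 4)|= 6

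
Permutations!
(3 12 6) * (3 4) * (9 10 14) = (3 12 6 4)(9 10 14) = [0, 1, 2, 12, 3, 5, 4, 7, 8, 10, 14, 11, 6, 13, 9]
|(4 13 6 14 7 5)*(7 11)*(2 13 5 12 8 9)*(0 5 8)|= 12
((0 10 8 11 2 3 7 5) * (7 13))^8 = (0 5 7 13 3 2 11 8 10)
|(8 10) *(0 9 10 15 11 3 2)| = 8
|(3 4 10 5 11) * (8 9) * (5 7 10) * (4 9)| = 6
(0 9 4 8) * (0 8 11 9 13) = (0 13)(4 11 9) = [13, 1, 2, 3, 11, 5, 6, 7, 8, 4, 10, 9, 12, 0]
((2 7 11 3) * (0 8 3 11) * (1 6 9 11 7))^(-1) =(0 7 11 9 6 1 2 3 8) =((0 8 3 2 1 6 9 11 7))^(-1)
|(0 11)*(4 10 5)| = 6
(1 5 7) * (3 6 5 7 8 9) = (1 7)(3 6 5 8 9) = [0, 7, 2, 6, 4, 8, 5, 1, 9, 3]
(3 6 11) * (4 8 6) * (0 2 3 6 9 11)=(0 2 3 4 8 9 11 6)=[2, 1, 3, 4, 8, 5, 0, 7, 9, 11, 10, 6]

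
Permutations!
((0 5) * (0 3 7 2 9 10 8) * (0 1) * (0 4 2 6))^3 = (0 7 5 6 3)(1 9)(2 8)(4 10)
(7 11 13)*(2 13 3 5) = [0, 1, 13, 5, 4, 2, 6, 11, 8, 9, 10, 3, 12, 7] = (2 13 7 11 3 5)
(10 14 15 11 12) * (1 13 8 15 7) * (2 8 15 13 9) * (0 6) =(0 6)(1 9 2 8 13 15 11 12 10 14 7) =[6, 9, 8, 3, 4, 5, 0, 1, 13, 2, 14, 12, 10, 15, 7, 11]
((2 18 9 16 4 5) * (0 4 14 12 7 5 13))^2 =((0 4 13)(2 18 9 16 14 12 7 5))^2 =(0 13 4)(2 9 14 7)(5 18 16 12)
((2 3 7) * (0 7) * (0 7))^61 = (2 3 7)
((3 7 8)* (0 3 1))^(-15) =((0 3 7 8 1))^(-15) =(8)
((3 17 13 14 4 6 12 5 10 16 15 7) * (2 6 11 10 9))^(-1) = (2 9 5 12 6)(3 7 15 16 10 11 4 14 13 17)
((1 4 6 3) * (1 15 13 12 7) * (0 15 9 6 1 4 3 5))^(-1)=(0 5 6 9 3 1 4 7 12 13 15)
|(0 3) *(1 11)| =2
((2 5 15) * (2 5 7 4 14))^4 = (15)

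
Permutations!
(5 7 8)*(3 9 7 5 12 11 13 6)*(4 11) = (3 9 7 8 12 4 11 13 6) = [0, 1, 2, 9, 11, 5, 3, 8, 12, 7, 10, 13, 4, 6]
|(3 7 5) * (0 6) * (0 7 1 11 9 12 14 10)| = |(0 6 7 5 3 1 11 9 12 14 10)| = 11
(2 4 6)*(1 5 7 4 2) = (1 5 7 4 6) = [0, 5, 2, 3, 6, 7, 1, 4]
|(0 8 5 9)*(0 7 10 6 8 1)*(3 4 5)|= 8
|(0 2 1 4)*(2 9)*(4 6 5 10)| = 8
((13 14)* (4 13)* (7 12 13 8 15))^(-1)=(4 14 13 12 7 15 8)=((4 8 15 7 12 13 14))^(-1)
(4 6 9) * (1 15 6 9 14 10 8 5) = (1 15 6 14 10 8 5)(4 9) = [0, 15, 2, 3, 9, 1, 14, 7, 5, 4, 8, 11, 12, 13, 10, 6]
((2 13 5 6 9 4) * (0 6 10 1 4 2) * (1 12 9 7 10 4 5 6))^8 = (2 13 6 7 10 12 9) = ((0 1 5 4)(2 13 6 7 10 12 9))^8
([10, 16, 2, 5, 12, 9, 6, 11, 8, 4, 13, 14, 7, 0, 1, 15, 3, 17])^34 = [10, 9, 2, 12, 14, 7, 6, 16, 8, 11, 13, 3, 1, 0, 5, 15, 4, 17]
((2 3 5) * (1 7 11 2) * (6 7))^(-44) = (1 3 11 6 5 2 7)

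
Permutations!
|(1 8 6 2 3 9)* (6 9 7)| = 12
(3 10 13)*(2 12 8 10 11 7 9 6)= (2 12 8 10 13 3 11 7 9 6)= [0, 1, 12, 11, 4, 5, 2, 9, 10, 6, 13, 7, 8, 3]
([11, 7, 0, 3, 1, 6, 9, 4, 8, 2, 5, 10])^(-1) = [2, 4, 9, 3, 7, 10, 5, 1, 8, 6, 11, 0]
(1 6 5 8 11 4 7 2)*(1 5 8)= (1 6 8 11 4 7 2 5)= [0, 6, 5, 3, 7, 1, 8, 2, 11, 9, 10, 4]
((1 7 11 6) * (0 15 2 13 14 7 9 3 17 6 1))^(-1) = (0 6 17 3 9 1 11 7 14 13 2 15)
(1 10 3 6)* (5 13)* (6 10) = [0, 6, 2, 10, 4, 13, 1, 7, 8, 9, 3, 11, 12, 5] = (1 6)(3 10)(5 13)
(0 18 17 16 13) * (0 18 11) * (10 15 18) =(0 11)(10 15 18 17 16 13) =[11, 1, 2, 3, 4, 5, 6, 7, 8, 9, 15, 0, 12, 10, 14, 18, 13, 16, 17]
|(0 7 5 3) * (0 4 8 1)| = 7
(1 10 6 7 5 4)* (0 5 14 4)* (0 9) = (0 5 9)(1 10 6 7 14 4) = [5, 10, 2, 3, 1, 9, 7, 14, 8, 0, 6, 11, 12, 13, 4]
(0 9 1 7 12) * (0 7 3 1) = [9, 3, 2, 1, 4, 5, 6, 12, 8, 0, 10, 11, 7] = (0 9)(1 3)(7 12)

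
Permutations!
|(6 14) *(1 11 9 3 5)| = 10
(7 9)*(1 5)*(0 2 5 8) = (0 2 5 1 8)(7 9) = [2, 8, 5, 3, 4, 1, 6, 9, 0, 7]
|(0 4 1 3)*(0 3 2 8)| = |(0 4 1 2 8)| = 5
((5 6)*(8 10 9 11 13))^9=((5 6)(8 10 9 11 13))^9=(5 6)(8 13 11 9 10)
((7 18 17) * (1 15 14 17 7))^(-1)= (1 17 14 15)(7 18)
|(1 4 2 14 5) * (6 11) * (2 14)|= 4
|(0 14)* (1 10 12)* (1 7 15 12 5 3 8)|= |(0 14)(1 10 5 3 8)(7 15 12)|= 30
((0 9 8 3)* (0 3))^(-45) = (9)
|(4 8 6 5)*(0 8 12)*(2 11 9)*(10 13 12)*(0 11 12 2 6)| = |(0 8)(2 12 11 9 6 5 4 10 13)| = 18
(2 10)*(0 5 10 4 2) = [5, 1, 4, 3, 2, 10, 6, 7, 8, 9, 0] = (0 5 10)(2 4)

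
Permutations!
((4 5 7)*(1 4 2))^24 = ((1 4 5 7 2))^24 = (1 2 7 5 4)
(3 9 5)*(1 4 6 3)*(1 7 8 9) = (1 4 6 3)(5 7 8 9) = [0, 4, 2, 1, 6, 7, 3, 8, 9, 5]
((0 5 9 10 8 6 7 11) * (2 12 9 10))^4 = ((0 5 10 8 6 7 11)(2 12 9))^4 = (0 6 5 7 10 11 8)(2 12 9)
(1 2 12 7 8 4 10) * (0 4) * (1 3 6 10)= [4, 2, 12, 6, 1, 5, 10, 8, 0, 9, 3, 11, 7]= (0 4 1 2 12 7 8)(3 6 10)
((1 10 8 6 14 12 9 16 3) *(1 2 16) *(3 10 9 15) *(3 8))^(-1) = (1 9)(2 3 10 16)(6 8 15 12 14)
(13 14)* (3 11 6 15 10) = (3 11 6 15 10)(13 14) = [0, 1, 2, 11, 4, 5, 15, 7, 8, 9, 3, 6, 12, 14, 13, 10]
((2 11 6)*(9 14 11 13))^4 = ((2 13 9 14 11 6))^4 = (2 11 9)(6 14 13)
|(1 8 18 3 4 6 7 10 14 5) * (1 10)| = 21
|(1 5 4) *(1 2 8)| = 5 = |(1 5 4 2 8)|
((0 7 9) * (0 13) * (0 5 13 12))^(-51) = (0 7 9 12)(5 13)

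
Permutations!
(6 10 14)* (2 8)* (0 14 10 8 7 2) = (0 14 6 8)(2 7) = [14, 1, 7, 3, 4, 5, 8, 2, 0, 9, 10, 11, 12, 13, 6]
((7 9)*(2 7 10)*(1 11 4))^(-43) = ((1 11 4)(2 7 9 10))^(-43) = (1 4 11)(2 7 9 10)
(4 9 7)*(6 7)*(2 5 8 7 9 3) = (2 5 8 7 4 3)(6 9) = [0, 1, 5, 2, 3, 8, 9, 4, 7, 6]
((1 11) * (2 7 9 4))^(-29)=((1 11)(2 7 9 4))^(-29)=(1 11)(2 4 9 7)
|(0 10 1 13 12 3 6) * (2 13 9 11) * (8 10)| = |(0 8 10 1 9 11 2 13 12 3 6)| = 11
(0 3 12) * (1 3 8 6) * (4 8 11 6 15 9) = (0 11 6 1 3 12)(4 8 15 9) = [11, 3, 2, 12, 8, 5, 1, 7, 15, 4, 10, 6, 0, 13, 14, 9]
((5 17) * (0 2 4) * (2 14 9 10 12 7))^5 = ((0 14 9 10 12 7 2 4)(5 17))^5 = (0 7 9 4 12 14 2 10)(5 17)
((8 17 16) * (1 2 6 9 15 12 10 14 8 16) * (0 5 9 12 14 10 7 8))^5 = (1 8 12 2 17 7 6)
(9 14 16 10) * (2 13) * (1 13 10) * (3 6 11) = (1 13 2 10 9 14 16)(3 6 11) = [0, 13, 10, 6, 4, 5, 11, 7, 8, 14, 9, 3, 12, 2, 16, 15, 1]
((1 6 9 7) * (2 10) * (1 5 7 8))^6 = ((1 6 9 8)(2 10)(5 7))^6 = (10)(1 9)(6 8)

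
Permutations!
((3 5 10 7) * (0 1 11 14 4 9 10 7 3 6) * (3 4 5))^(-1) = (0 6 7 5 14 11 1)(4 10 9)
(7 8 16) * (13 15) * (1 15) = (1 15 13)(7 8 16) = [0, 15, 2, 3, 4, 5, 6, 8, 16, 9, 10, 11, 12, 1, 14, 13, 7]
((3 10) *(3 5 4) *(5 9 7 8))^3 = (3 7 4 9 5 10 8)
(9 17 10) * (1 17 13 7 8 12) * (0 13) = (0 13 7 8 12 1 17 10 9) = [13, 17, 2, 3, 4, 5, 6, 8, 12, 0, 9, 11, 1, 7, 14, 15, 16, 10]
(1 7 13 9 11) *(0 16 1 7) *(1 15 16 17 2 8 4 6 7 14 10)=[17, 0, 8, 3, 6, 5, 7, 13, 4, 11, 1, 14, 12, 9, 10, 16, 15, 2]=(0 17 2 8 4 6 7 13 9 11 14 10 1)(15 16)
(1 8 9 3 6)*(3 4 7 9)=(1 8 3 6)(4 7 9)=[0, 8, 2, 6, 7, 5, 1, 9, 3, 4]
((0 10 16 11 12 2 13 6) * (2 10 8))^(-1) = (0 6 13 2 8)(10 12 11 16)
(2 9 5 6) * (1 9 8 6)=[0, 9, 8, 3, 4, 1, 2, 7, 6, 5]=(1 9 5)(2 8 6)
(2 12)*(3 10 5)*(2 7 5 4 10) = [0, 1, 12, 2, 10, 3, 6, 5, 8, 9, 4, 11, 7] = (2 12 7 5 3)(4 10)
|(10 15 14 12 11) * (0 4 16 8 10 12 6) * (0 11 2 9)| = 12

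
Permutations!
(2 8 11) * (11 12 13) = (2 8 12 13 11) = [0, 1, 8, 3, 4, 5, 6, 7, 12, 9, 10, 2, 13, 11]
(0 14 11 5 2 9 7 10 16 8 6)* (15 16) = [14, 1, 9, 3, 4, 2, 0, 10, 6, 7, 15, 5, 12, 13, 11, 16, 8] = (0 14 11 5 2 9 7 10 15 16 8 6)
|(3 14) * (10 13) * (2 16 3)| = 4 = |(2 16 3 14)(10 13)|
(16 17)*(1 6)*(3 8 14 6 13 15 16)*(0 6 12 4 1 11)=(0 6 11)(1 13 15 16 17 3 8 14 12 4)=[6, 13, 2, 8, 1, 5, 11, 7, 14, 9, 10, 0, 4, 15, 12, 16, 17, 3]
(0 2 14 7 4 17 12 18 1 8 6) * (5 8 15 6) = (0 2 14 7 4 17 12 18 1 15 6)(5 8) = [2, 15, 14, 3, 17, 8, 0, 4, 5, 9, 10, 11, 18, 13, 7, 6, 16, 12, 1]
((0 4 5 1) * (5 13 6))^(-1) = ((0 4 13 6 5 1))^(-1) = (0 1 5 6 13 4)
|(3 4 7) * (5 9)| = 6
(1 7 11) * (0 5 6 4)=(0 5 6 4)(1 7 11)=[5, 7, 2, 3, 0, 6, 4, 11, 8, 9, 10, 1]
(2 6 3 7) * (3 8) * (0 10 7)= [10, 1, 6, 0, 4, 5, 8, 2, 3, 9, 7]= (0 10 7 2 6 8 3)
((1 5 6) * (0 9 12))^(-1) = ((0 9 12)(1 5 6))^(-1) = (0 12 9)(1 6 5)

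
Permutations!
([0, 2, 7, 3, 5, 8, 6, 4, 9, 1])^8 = (1 2 7 4 5 8 9)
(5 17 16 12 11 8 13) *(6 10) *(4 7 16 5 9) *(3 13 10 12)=[0, 1, 2, 13, 7, 17, 12, 16, 10, 4, 6, 8, 11, 9, 14, 15, 3, 5]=(3 13 9 4 7 16)(5 17)(6 12 11 8 10)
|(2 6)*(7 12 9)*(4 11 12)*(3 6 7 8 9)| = 14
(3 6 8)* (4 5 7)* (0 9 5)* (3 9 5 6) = (0 5 7 4)(6 8 9) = [5, 1, 2, 3, 0, 7, 8, 4, 9, 6]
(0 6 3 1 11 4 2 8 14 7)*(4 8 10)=(0 6 3 1 11 8 14 7)(2 10 4)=[6, 11, 10, 1, 2, 5, 3, 0, 14, 9, 4, 8, 12, 13, 7]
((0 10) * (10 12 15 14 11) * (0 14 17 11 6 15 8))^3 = (6 11)(10 15)(14 17)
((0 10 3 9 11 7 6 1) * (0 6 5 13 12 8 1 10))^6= (1 7 6 5 10 13 3 12 9 8 11)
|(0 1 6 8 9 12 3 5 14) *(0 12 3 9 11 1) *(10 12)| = 12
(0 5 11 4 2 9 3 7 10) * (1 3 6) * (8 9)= (0 5 11 4 2 8 9 6 1 3 7 10)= [5, 3, 8, 7, 2, 11, 1, 10, 9, 6, 0, 4]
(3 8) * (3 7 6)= [0, 1, 2, 8, 4, 5, 3, 6, 7]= (3 8 7 6)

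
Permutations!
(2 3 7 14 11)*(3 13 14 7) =(2 13 14 11) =[0, 1, 13, 3, 4, 5, 6, 7, 8, 9, 10, 2, 12, 14, 11]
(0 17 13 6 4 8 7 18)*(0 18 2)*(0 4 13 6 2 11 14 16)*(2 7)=(18)(0 17 6 13 7 11 14 16)(2 4 8)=[17, 1, 4, 3, 8, 5, 13, 11, 2, 9, 10, 14, 12, 7, 16, 15, 0, 6, 18]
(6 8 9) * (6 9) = (9)(6 8) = [0, 1, 2, 3, 4, 5, 8, 7, 6, 9]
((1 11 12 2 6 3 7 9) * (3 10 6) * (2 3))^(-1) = ((1 11 12 3 7 9)(6 10))^(-1) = (1 9 7 3 12 11)(6 10)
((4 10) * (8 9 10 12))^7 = (4 8 10 12 9)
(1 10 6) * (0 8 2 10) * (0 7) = (0 8 2 10 6 1 7) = [8, 7, 10, 3, 4, 5, 1, 0, 2, 9, 6]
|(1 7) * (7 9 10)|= 4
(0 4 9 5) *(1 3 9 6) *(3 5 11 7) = (0 4 6 1 5)(3 9 11 7) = [4, 5, 2, 9, 6, 0, 1, 3, 8, 11, 10, 7]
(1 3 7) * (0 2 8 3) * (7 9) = (0 2 8 3 9 7 1) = [2, 0, 8, 9, 4, 5, 6, 1, 3, 7]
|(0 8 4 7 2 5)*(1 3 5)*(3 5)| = 7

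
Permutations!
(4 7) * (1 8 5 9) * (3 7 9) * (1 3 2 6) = (1 8 5 2 6)(3 7 4 9) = [0, 8, 6, 7, 9, 2, 1, 4, 5, 3]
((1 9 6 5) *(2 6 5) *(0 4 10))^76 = (0 4 10)(1 9 5)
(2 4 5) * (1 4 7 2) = (1 4 5)(2 7) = [0, 4, 7, 3, 5, 1, 6, 2]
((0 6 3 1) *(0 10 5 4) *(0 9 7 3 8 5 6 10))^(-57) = ((0 10 6 8 5 4 9 7 3 1))^(-57) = (0 8 9 1 6 4 3 10 5 7)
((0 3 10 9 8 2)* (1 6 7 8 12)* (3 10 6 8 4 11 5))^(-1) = (0 2 8 1 12 9 10)(3 5 11 4 7 6)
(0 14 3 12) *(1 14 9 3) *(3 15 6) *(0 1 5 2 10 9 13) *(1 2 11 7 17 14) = (0 13)(2 10 9 15 6 3 12)(5 11 7 17 14) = [13, 1, 10, 12, 4, 11, 3, 17, 8, 15, 9, 7, 2, 0, 5, 6, 16, 14]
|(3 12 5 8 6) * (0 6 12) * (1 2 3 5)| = |(0 6 5 8 12 1 2 3)| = 8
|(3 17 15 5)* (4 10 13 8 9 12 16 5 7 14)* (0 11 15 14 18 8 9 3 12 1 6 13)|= |(0 11 15 7 18 8 3 17 14 4 10)(1 6 13 9)(5 12 16)|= 132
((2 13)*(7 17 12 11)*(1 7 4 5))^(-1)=(1 5 4 11 12 17 7)(2 13)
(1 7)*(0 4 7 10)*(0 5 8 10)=[4, 0, 2, 3, 7, 8, 6, 1, 10, 9, 5]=(0 4 7 1)(5 8 10)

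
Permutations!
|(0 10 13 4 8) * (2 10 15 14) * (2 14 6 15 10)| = |(0 10 13 4 8)(6 15)| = 10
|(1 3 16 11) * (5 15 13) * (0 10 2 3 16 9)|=15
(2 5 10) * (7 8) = (2 5 10)(7 8) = [0, 1, 5, 3, 4, 10, 6, 8, 7, 9, 2]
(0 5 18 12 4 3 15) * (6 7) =(0 5 18 12 4 3 15)(6 7) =[5, 1, 2, 15, 3, 18, 7, 6, 8, 9, 10, 11, 4, 13, 14, 0, 16, 17, 12]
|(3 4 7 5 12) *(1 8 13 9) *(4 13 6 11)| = |(1 8 6 11 4 7 5 12 3 13 9)| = 11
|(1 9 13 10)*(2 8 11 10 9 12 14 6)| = |(1 12 14 6 2 8 11 10)(9 13)| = 8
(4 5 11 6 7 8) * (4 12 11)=(4 5)(6 7 8 12 11)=[0, 1, 2, 3, 5, 4, 7, 8, 12, 9, 10, 6, 11]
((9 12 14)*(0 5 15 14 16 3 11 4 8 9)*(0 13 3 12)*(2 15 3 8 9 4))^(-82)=((0 5 3 11 2 15 14 13 8 4 9)(12 16))^(-82)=(16)(0 14 5 13 3 8 11 4 2 9 15)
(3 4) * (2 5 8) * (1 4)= (1 4 3)(2 5 8)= [0, 4, 5, 1, 3, 8, 6, 7, 2]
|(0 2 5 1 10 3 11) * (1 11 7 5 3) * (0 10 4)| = |(0 2 3 7 5 11 10 1 4)| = 9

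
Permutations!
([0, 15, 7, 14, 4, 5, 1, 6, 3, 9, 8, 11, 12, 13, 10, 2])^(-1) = (1 6 7 2 15)(3 8 10 14)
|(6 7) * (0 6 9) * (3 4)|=4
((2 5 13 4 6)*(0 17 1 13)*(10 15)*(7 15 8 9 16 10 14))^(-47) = (0 17 1 13 4 6 2 5)(7 15 14)(8 9 16 10)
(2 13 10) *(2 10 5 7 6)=(2 13 5 7 6)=[0, 1, 13, 3, 4, 7, 2, 6, 8, 9, 10, 11, 12, 5]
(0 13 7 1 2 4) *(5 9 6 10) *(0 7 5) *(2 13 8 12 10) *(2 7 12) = (0 8 2 4 12 10)(1 13 5 9 6 7) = [8, 13, 4, 3, 12, 9, 7, 1, 2, 6, 0, 11, 10, 5]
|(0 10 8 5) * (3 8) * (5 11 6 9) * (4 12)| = 8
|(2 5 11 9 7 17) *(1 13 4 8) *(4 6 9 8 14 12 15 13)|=14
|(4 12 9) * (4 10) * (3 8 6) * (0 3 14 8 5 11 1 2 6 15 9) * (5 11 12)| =|(0 3 11 1 2 6 14 8 15 9 10 4 5 12)| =14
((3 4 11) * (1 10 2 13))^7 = ((1 10 2 13)(3 4 11))^7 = (1 13 2 10)(3 4 11)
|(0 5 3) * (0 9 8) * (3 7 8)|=|(0 5 7 8)(3 9)|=4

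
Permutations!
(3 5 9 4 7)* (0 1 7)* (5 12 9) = (0 1 7 3 12 9 4) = [1, 7, 2, 12, 0, 5, 6, 3, 8, 4, 10, 11, 9]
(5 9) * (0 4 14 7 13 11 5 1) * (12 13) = [4, 0, 2, 3, 14, 9, 6, 12, 8, 1, 10, 5, 13, 11, 7] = (0 4 14 7 12 13 11 5 9 1)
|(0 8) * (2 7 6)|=|(0 8)(2 7 6)|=6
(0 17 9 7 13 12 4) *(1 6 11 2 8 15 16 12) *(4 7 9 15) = (0 17 15 16 12 7 13 1 6 11 2 8 4) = [17, 6, 8, 3, 0, 5, 11, 13, 4, 9, 10, 2, 7, 1, 14, 16, 12, 15]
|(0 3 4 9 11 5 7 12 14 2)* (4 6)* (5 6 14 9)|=28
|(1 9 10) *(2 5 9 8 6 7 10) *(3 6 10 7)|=6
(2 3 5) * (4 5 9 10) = (2 3 9 10 4 5) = [0, 1, 3, 9, 5, 2, 6, 7, 8, 10, 4]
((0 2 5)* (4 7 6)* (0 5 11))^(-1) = (0 11 2)(4 6 7) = ((0 2 11)(4 7 6))^(-1)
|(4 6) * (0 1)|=|(0 1)(4 6)|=2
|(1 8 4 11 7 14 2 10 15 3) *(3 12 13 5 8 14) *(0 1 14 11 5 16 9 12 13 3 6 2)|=|(0 1 11 7 6 2 10 15 13 16 9 12 3 14)(4 5 8)|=42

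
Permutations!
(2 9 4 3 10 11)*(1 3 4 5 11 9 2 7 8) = (1 3 10 9 5 11 7 8) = [0, 3, 2, 10, 4, 11, 6, 8, 1, 5, 9, 7]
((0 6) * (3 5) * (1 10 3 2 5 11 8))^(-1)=((0 6)(1 10 3 11 8)(2 5))^(-1)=(0 6)(1 8 11 3 10)(2 5)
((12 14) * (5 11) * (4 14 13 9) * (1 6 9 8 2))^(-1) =(1 2 8 13 12 14 4 9 6)(5 11)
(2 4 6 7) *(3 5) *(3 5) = (2 4 6 7) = [0, 1, 4, 3, 6, 5, 7, 2]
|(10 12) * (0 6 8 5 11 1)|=|(0 6 8 5 11 1)(10 12)|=6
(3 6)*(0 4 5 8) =(0 4 5 8)(3 6) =[4, 1, 2, 6, 5, 8, 3, 7, 0]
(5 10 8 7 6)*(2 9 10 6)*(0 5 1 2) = (0 5 6 1 2 9 10 8 7) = [5, 2, 9, 3, 4, 6, 1, 0, 7, 10, 8]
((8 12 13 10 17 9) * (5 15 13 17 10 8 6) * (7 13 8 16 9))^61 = (5 15 8 12 17 7 13 16 9 6)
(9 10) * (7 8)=[0, 1, 2, 3, 4, 5, 6, 8, 7, 10, 9]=(7 8)(9 10)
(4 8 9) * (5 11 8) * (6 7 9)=(4 5 11 8 6 7 9)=[0, 1, 2, 3, 5, 11, 7, 9, 6, 4, 10, 8]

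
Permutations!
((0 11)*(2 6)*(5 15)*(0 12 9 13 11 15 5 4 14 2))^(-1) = (0 6 2 14 4 15)(9 12 11 13)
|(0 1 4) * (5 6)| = 6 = |(0 1 4)(5 6)|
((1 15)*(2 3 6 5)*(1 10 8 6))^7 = (1 3 2 5 6 8 10 15) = ((1 15 10 8 6 5 2 3))^7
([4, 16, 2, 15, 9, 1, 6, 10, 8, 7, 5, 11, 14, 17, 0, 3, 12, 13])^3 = (0 7 1 14 9 5 12 4 10 16)(3 15)(13 17)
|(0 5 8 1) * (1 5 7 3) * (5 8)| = 4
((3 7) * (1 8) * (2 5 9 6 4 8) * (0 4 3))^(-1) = ((0 4 8 1 2 5 9 6 3 7))^(-1) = (0 7 3 6 9 5 2 1 8 4)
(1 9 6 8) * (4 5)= (1 9 6 8)(4 5)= [0, 9, 2, 3, 5, 4, 8, 7, 1, 6]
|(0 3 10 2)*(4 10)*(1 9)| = |(0 3 4 10 2)(1 9)| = 10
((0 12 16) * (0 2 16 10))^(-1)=(0 10 12)(2 16)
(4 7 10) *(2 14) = [0, 1, 14, 3, 7, 5, 6, 10, 8, 9, 4, 11, 12, 13, 2] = (2 14)(4 7 10)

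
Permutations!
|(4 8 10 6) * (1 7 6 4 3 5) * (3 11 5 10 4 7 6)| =|(1 6 11 5)(3 10 7)(4 8)| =12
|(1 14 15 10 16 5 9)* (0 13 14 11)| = 10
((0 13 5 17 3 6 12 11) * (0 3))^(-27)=(0 13 5 17)(3 6 12 11)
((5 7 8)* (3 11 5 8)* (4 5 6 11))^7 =((3 4 5 7)(6 11))^7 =(3 7 5 4)(6 11)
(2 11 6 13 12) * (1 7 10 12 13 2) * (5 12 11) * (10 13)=[0, 7, 5, 3, 4, 12, 2, 13, 8, 9, 11, 6, 1, 10]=(1 7 13 10 11 6 2 5 12)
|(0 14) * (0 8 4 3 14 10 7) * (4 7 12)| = 8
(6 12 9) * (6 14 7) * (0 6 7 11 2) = (0 6 12 9 14 11 2) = [6, 1, 0, 3, 4, 5, 12, 7, 8, 14, 10, 2, 9, 13, 11]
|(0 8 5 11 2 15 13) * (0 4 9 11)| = 6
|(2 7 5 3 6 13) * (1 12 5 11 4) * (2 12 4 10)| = |(1 4)(2 7 11 10)(3 6 13 12 5)| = 20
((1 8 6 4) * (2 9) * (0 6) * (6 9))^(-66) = (0 4 9 1 2 8 6)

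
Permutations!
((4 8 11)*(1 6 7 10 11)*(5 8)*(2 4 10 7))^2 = ((1 6 2 4 5 8)(10 11))^2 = (11)(1 2 5)(4 8 6)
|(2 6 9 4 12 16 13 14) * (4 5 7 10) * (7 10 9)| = |(2 6 7 9 5 10 4 12 16 13 14)| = 11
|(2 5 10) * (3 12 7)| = |(2 5 10)(3 12 7)| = 3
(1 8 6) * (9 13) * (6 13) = [0, 8, 2, 3, 4, 5, 1, 7, 13, 6, 10, 11, 12, 9] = (1 8 13 9 6)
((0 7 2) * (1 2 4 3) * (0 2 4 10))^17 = (0 10 7)(1 3 4) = ((0 7 10)(1 4 3))^17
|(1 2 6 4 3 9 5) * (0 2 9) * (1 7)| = |(0 2 6 4 3)(1 9 5 7)| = 20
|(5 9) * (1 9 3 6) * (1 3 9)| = 2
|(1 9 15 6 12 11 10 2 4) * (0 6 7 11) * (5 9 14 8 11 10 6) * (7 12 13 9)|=15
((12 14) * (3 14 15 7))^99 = (3 7 15 12 14)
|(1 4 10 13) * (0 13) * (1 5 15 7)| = |(0 13 5 15 7 1 4 10)| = 8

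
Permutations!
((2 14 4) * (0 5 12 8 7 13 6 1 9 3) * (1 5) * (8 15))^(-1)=((0 1 9 3)(2 14 4)(5 12 15 8 7 13 6))^(-1)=(0 3 9 1)(2 4 14)(5 6 13 7 8 15 12)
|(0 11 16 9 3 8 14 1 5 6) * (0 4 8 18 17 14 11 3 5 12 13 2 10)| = |(0 3 18 17 14 1 12 13 2 10)(4 8 11 16 9 5 6)| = 70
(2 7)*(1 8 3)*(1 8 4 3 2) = (1 4 3 8 2 7) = [0, 4, 7, 8, 3, 5, 6, 1, 2]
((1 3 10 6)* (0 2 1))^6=((0 2 1 3 10 6))^6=(10)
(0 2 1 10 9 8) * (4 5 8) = (0 2 1 10 9 4 5 8) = [2, 10, 1, 3, 5, 8, 6, 7, 0, 4, 9]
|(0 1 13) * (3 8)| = 6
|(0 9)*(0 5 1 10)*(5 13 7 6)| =|(0 9 13 7 6 5 1 10)| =8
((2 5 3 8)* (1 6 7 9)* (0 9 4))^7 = (0 9 1 6 7 4)(2 8 3 5)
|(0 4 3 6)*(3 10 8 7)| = 7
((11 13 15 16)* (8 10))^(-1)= ((8 10)(11 13 15 16))^(-1)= (8 10)(11 16 15 13)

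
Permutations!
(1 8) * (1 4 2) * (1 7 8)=[0, 1, 7, 3, 2, 5, 6, 8, 4]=(2 7 8 4)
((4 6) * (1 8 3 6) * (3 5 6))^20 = ((1 8 5 6 4))^20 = (8)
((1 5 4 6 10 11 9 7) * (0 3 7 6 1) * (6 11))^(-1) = ((0 3 7)(1 5 4)(6 10)(9 11))^(-1) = (0 7 3)(1 4 5)(6 10)(9 11)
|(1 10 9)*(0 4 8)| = |(0 4 8)(1 10 9)| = 3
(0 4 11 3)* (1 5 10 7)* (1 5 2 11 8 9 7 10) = (0 4 8 9 7 5 1 2 11 3) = [4, 2, 11, 0, 8, 1, 6, 5, 9, 7, 10, 3]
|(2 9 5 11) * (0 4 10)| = |(0 4 10)(2 9 5 11)| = 12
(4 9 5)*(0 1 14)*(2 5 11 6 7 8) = (0 1 14)(2 5 4 9 11 6 7 8) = [1, 14, 5, 3, 9, 4, 7, 8, 2, 11, 10, 6, 12, 13, 0]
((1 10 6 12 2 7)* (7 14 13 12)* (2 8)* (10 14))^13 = (1 8 7 12 6 13 10 14 2)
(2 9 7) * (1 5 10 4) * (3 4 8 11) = (1 5 10 8 11 3 4)(2 9 7) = [0, 5, 9, 4, 1, 10, 6, 2, 11, 7, 8, 3]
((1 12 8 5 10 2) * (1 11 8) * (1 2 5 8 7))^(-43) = ((1 12 2 11 7)(5 10))^(-43) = (1 2 7 12 11)(5 10)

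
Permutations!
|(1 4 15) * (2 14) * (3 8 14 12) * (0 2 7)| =21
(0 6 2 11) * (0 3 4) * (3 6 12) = [12, 1, 11, 4, 0, 5, 2, 7, 8, 9, 10, 6, 3] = (0 12 3 4)(2 11 6)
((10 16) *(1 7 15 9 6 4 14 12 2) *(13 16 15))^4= (1 10 4)(2 16 6)(7 15 14)(9 12 13)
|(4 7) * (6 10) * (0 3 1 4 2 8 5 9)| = 18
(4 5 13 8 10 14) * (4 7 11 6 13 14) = [0, 1, 2, 3, 5, 14, 13, 11, 10, 9, 4, 6, 12, 8, 7] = (4 5 14 7 11 6 13 8 10)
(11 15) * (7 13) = [0, 1, 2, 3, 4, 5, 6, 13, 8, 9, 10, 15, 12, 7, 14, 11] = (7 13)(11 15)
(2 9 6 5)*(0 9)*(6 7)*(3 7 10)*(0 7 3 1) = (0 9 10 1)(2 7 6 5) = [9, 0, 7, 3, 4, 2, 5, 6, 8, 10, 1]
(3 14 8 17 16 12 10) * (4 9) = (3 14 8 17 16 12 10)(4 9) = [0, 1, 2, 14, 9, 5, 6, 7, 17, 4, 3, 11, 10, 13, 8, 15, 12, 16]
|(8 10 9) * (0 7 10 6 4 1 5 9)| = |(0 7 10)(1 5 9 8 6 4)| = 6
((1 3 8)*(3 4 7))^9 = (1 8 3 7 4)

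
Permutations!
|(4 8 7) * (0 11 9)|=3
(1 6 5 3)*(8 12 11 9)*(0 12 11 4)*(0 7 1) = (0 12 4 7 1 6 5 3)(8 11 9) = [12, 6, 2, 0, 7, 3, 5, 1, 11, 8, 10, 9, 4]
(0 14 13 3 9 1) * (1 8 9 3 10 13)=(0 14 1)(8 9)(10 13)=[14, 0, 2, 3, 4, 5, 6, 7, 9, 8, 13, 11, 12, 10, 1]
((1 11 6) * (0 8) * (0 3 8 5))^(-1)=((0 5)(1 11 6)(3 8))^(-1)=(0 5)(1 6 11)(3 8)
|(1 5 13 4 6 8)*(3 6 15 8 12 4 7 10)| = 11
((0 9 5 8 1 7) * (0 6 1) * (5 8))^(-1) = (0 8 9)(1 6 7)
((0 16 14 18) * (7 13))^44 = (18)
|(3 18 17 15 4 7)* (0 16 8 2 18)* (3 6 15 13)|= |(0 16 8 2 18 17 13 3)(4 7 6 15)|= 8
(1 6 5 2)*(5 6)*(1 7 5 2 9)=[0, 2, 7, 3, 4, 9, 6, 5, 8, 1]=(1 2 7 5 9)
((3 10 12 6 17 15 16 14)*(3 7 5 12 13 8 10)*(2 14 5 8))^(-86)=((2 14 7 8 10 13)(5 12 6 17 15 16))^(-86)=(2 10 7)(5 15 6)(8 14 13)(12 16 17)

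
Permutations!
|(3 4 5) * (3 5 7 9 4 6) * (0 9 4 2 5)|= 4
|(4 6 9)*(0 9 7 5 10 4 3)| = |(0 9 3)(4 6 7 5 10)| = 15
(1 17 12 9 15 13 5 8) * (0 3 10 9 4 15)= (0 3 10 9)(1 17 12 4 15 13 5 8)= [3, 17, 2, 10, 15, 8, 6, 7, 1, 0, 9, 11, 4, 5, 14, 13, 16, 12]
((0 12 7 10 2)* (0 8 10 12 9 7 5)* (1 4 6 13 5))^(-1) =(0 5 13 6 4 1 12 7 9)(2 10 8)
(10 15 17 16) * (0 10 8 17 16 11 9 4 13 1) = (0 10 15 16 8 17 11 9 4 13 1) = [10, 0, 2, 3, 13, 5, 6, 7, 17, 4, 15, 9, 12, 1, 14, 16, 8, 11]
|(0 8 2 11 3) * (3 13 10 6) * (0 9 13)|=|(0 8 2 11)(3 9 13 10 6)|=20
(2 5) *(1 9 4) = (1 9 4)(2 5) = [0, 9, 5, 3, 1, 2, 6, 7, 8, 4]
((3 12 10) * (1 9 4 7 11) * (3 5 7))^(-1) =(1 11 7 5 10 12 3 4 9)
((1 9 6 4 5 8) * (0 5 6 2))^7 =(0 5 8 1 9 2)(4 6)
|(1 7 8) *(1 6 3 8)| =6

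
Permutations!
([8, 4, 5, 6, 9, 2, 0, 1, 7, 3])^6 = (0 3 4 7)(1 8 6 9)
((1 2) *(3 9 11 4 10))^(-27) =((1 2)(3 9 11 4 10))^(-27) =(1 2)(3 4 9 10 11)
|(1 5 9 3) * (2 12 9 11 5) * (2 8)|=6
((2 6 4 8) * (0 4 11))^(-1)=(0 11 6 2 8 4)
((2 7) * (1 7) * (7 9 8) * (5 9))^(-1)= ((1 5 9 8 7 2))^(-1)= (1 2 7 8 9 5)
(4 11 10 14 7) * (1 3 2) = (1 3 2)(4 11 10 14 7) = [0, 3, 1, 2, 11, 5, 6, 4, 8, 9, 14, 10, 12, 13, 7]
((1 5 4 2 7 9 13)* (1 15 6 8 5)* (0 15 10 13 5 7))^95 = ((0 15 6 8 7 9 5 4 2)(10 13))^95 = (0 9 15 5 6 4 8 2 7)(10 13)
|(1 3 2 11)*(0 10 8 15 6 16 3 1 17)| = |(0 10 8 15 6 16 3 2 11 17)| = 10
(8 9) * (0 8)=(0 8 9)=[8, 1, 2, 3, 4, 5, 6, 7, 9, 0]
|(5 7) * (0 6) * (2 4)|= |(0 6)(2 4)(5 7)|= 2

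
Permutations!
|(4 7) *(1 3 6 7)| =5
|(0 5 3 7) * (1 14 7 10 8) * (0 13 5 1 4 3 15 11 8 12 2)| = |(0 1 14 7 13 5 15 11 8 4 3 10 12 2)| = 14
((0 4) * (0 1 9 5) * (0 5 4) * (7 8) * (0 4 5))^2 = ((0 4 1 9 5)(7 8))^2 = (0 1 5 4 9)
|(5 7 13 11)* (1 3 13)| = 6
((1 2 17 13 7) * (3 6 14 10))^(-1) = (1 7 13 17 2)(3 10 14 6)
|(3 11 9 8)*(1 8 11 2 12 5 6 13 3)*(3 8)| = |(1 3 2 12 5 6 13 8)(9 11)| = 8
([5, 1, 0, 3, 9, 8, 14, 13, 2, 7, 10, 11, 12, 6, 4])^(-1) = [2, 1, 8, 3, 14, 0, 13, 9, 5, 4, 10, 11, 12, 7, 6]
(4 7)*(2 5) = (2 5)(4 7) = [0, 1, 5, 3, 7, 2, 6, 4]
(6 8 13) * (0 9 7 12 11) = [9, 1, 2, 3, 4, 5, 8, 12, 13, 7, 10, 0, 11, 6] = (0 9 7 12 11)(6 8 13)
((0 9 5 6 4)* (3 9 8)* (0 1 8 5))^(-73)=((0 5 6 4 1 8 3 9))^(-73)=(0 9 3 8 1 4 6 5)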